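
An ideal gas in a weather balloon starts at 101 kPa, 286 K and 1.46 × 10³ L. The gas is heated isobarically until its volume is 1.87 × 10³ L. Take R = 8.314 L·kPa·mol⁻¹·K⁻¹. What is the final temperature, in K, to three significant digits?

T₂ ≈ 366 K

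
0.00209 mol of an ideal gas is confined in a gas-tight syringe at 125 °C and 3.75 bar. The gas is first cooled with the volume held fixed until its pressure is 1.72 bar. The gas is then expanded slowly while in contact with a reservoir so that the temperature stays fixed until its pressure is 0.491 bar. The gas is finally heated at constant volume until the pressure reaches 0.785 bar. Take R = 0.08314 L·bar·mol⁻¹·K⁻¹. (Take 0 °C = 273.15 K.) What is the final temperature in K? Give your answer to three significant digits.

Convert: T₁ = 398.1 K.
From PV = nRT: V₁ = nRT₁/P₁ = 0.01845 L.
V constant ⇒ P ∝ T: V₂ = V₁; T₂ = T₁·(P₂/P₁) = 182.6 K.
Isothermal, so P V is constant: T₃ = T₂; V₃ = V₂·(P₂/P₃) = 0.06463 L.
V constant ⇒ P ∝ T: V₄ = V₃; T₄ = T₃·(P₄/P₃) = 292.0 K.

T₄ ≈ 292 K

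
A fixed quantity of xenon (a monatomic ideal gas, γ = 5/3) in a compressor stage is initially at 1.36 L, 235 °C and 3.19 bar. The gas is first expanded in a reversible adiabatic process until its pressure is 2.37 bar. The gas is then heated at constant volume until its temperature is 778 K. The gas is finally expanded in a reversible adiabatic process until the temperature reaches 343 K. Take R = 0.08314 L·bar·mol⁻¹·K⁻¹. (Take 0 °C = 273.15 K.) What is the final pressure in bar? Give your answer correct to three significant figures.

P₄ ≈ 0.527 bar

Convert: T₁ = 508.1 K.
Adiabatic (γ = 5/3), T V^(γ−1) and P V^γ constant: T₂ = T₁·(P₂/P₁)^((γ−1)/γ) = 451.2 K; V₂ = V₁·(P₁/P₂)^(1/γ) = 1.625 L.
Isochoric, so P/T is constant: V₃ = V₂; P₃ = P₂·(T₃/T₂) = 4.087 bar.
Adiabatic (γ = 5/3), T V^(γ−1) and P V^γ constant: P₄ = P₃·(T₄/T₃)^(γ/(γ−1)) = 0.5274 bar; V₄ = V₃·(T₃/T₄)^(1/(γ−1)) = 5.553 L.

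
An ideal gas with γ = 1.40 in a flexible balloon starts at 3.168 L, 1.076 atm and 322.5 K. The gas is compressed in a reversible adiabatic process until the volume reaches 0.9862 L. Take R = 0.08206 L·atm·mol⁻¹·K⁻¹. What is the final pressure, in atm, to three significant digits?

P₂ ≈ 5.51 atm

Reversible adiabatic, γ = 1.40: T₂ = T₁·(V₁/V₂)^(γ−1) = 514.3 K; P₂ = P₁·(V₁/V₂)^γ = 5.513 atm.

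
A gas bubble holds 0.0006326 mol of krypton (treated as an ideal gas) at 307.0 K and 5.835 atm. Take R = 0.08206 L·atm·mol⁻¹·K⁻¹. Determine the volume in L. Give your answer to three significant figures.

V ≈ 0.00273 L

PV = nRT ⇒ V = nRT/P = (0.0006326 × 0.08206 × 307.0) / 5.835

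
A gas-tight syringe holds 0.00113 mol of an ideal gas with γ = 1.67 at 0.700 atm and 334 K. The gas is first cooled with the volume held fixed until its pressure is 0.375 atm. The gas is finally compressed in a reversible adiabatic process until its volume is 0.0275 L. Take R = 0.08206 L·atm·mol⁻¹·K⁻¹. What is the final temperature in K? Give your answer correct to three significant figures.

T₃ ≈ 246 K

From PV = nRT: V₁ = nRT₁/P₁ = 0.04424 L.
Isochoric, so P/T is constant: V₂ = V₁; T₂ = T₁·(P₂/P₁) = 178.9 K.
Reversible adiabatic, γ = 1.67: T₃ = T₂·(V₂/V₃)^(γ−1) = 246.1 K; P₃ = P₂·(V₂/V₃)^γ = 0.8297 atm.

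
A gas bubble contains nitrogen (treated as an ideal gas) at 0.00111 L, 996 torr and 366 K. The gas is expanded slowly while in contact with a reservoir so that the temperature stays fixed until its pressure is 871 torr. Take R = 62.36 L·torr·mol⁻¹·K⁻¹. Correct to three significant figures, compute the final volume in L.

T constant ⇒ Boyle's law P V = const: T₂ = T₁; V₂ = V₁·(P₁/P₂) = 0.001269 L.

V₂ ≈ 0.00127 L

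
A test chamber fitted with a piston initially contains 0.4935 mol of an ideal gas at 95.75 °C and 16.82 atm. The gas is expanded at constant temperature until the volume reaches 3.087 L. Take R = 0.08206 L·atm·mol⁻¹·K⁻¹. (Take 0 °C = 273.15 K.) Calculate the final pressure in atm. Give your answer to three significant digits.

P₂ ≈ 4.84 atm

Convert: T₁ = 368.9 K.
From PV = nRT: V₁ = nRT₁/P₁ = 0.8882 L.
T constant ⇒ Boyle's law P V = const: T₂ = T₁; P₂ = P₁·(V₁/V₂) = 4.839 atm.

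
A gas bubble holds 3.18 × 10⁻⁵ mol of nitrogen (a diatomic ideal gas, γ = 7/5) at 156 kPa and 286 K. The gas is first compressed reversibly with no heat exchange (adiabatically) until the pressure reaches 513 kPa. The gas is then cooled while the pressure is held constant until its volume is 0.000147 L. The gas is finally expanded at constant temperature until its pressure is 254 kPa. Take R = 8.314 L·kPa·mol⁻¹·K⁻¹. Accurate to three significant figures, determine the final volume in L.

From PV = nRT: V₁ = nRT₁/P₁ = 0.0004847 L.
Reversible adiabatic, γ = 7/5: T₂ = T₁·(P₂/P₁)^((γ−1)/γ) = 401.9 K; V₂ = V₁·(P₁/P₂)^(1/γ) = 0.0002071 L.
P constant ⇒ V ∝ T: P₃ = P₂; T₃ = T₂·(V₃/V₂) = 285.2 K.
T constant ⇒ Boyle's law P V = const: T₄ = T₃; V₄ = V₃·(P₃/P₄) = 0.0002969 L.

V₄ ≈ 0.000297 L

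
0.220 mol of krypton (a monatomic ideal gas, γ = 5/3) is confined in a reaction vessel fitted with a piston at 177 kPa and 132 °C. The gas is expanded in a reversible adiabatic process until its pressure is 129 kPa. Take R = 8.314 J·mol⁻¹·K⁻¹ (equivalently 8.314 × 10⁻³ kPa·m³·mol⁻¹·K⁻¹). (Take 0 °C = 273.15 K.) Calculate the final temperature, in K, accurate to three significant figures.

T₂ ≈ 357 K

Convert: T₁ = 405.1 K.
From PV = nRT: V₁ = nRT₁/P₁ = 0.004187 m³.
Reversible adiabatic, γ = 5/3: T₂ = T₁·(P₂/P₁)^((γ−1)/γ) = 357.0 K; V₂ = V₁·(P₁/P₂)^(1/γ) = 0.005062 m³.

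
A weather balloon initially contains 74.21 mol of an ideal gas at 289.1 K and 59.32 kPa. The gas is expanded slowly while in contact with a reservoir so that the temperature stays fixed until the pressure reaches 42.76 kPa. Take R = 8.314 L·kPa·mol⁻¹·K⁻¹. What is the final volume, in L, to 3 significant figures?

From PV = nRT: V₁ = nRT₁/P₁ = 3007 L.
T constant ⇒ Boyle's law P V = const: T₂ = T₁; V₂ = V₁·(P₁/P₂) = 4171 L.

V₂ ≈ 4.17e+03 L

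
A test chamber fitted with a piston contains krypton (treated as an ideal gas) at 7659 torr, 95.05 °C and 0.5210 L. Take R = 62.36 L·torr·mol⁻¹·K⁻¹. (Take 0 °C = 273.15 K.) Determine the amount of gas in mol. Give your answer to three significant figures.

Convert: T = 368.20 K.
PV = nRT ⇒ n = PV/(RT) = (7659 × 0.5210) / (62.36 × 368.20)

n ≈ 0.174 mol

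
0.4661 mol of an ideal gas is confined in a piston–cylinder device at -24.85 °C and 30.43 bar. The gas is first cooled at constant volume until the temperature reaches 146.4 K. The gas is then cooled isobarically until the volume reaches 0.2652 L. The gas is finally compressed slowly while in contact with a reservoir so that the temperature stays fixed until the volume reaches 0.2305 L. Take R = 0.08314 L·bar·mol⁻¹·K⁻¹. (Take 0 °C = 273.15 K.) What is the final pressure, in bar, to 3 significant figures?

Convert: T₁ = 248.3 K.
From PV = nRT: V₁ = nRT₁/P₁ = 0.3162 L.
Isochoric, so P/T is constant: V₂ = V₁; P₂ = P₁·(T₂/T₁) = 17.94 bar.
Isobaric, so V/T is constant: P₃ = P₂; T₃ = T₂·(V₃/V₂) = 122.8 K.
T constant ⇒ Boyle's law P V = const: T₄ = T₃; P₄ = P₃·(V₃/V₄) = 20.64 bar.

P₄ ≈ 20.6 bar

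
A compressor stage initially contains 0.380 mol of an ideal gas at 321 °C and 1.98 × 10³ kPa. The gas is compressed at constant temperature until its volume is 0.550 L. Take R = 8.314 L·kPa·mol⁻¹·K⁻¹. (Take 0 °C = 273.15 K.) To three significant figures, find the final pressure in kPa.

P₂ ≈ 3.41e+03 kPa

Convert: T₁ = 594.1 K.
From PV = nRT: V₁ = nRT₁/P₁ = 0.9480 L.
T constant ⇒ Boyle's law P V = const: T₂ = T₁; P₂ = P₁·(V₁/V₂) = 3413 kPa.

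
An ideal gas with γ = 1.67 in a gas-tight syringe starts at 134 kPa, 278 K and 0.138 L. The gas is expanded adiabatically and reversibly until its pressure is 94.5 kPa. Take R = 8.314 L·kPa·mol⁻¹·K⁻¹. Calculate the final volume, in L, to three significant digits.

Adiabatic (γ = 1.67), T V^(γ−1) and P V^γ constant: T₂ = T₁·(P₂/P₁)^((γ−1)/γ) = 241.7 K; V₂ = V₁·(P₁/P₂)^(1/γ) = 0.1701 L.

V₂ ≈ 0.170 L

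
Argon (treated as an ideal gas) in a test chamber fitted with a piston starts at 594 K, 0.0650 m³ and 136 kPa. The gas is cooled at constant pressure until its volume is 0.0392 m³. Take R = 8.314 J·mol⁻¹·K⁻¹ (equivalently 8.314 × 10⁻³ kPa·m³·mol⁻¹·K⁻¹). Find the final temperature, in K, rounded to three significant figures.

Isobaric, so V/T is constant: P₂ = P₁; T₂ = T₁·(V₂/V₁) = 358.2 K.

T₂ ≈ 358 K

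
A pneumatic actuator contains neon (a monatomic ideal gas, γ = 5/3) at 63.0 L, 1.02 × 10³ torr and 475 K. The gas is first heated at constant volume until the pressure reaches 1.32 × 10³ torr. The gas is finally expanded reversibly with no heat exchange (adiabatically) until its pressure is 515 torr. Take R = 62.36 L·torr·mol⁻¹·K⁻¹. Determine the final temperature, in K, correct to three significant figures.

V constant ⇒ P ∝ T: V₂ = V₁; T₂ = T₁·(P₂/P₁) = 614.7 K.
Adiabatic (γ = 5/3), T V^(γ−1) and P V^γ constant: T₃ = T₂·(P₃/P₂)^((γ−1)/γ) = 421.9 K; V₃ = V₂·(P₂/P₃)^(1/γ) = 110.8 L.

T₃ ≈ 422 K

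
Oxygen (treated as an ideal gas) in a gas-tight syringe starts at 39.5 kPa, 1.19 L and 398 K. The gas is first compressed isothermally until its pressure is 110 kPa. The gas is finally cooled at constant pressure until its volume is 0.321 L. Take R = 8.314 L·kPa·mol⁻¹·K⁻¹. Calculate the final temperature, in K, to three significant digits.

T constant ⇒ Boyle's law P V = const: T₂ = T₁; V₂ = V₁·(P₁/P₂) = 0.4273 L.
Isobaric, so V/T is constant: P₃ = P₂; T₃ = T₂·(V₃/V₂) = 299.0 K.

T₃ ≈ 299 K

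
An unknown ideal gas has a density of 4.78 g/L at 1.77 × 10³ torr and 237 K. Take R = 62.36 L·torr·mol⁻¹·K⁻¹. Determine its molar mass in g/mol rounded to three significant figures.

ρ = PM/(RT) ⇒ M = ρRT/P = (4.78 × 62.36 × 237.0) / 1.77e+03

M ≈ 39.9 g/mol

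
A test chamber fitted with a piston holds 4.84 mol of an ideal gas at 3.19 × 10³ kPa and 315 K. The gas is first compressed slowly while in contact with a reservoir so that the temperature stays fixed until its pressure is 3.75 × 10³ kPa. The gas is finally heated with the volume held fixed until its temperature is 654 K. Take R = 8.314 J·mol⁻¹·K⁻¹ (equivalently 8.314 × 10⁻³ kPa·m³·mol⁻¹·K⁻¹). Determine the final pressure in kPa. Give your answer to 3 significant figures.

From PV = nRT: V₁ = nRT₁/P₁ = 0.003974 m³.
Isothermal, so P V is constant: T₂ = T₁; V₂ = V₁·(P₁/P₂) = 0.003380 m³.
Isochoric, so P/T is constant: V₃ = V₂; P₃ = P₂·(T₃/T₂) = 7786 kPa.

P₃ ≈ 7.79e+03 kPa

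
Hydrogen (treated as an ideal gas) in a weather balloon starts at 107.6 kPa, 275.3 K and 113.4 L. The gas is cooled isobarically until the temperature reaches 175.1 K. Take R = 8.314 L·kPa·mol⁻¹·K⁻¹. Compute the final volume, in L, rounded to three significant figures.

Isobaric, so V/T is constant: P₂ = P₁; V₂ = V₁·(T₂/T₁) = 72.13 L.

V₂ ≈ 72.1 L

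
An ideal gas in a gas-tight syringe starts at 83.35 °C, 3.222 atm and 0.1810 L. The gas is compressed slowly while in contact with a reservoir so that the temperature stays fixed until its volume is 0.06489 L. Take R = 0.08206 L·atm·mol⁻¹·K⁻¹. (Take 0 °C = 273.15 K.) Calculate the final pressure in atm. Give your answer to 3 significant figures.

Convert: T₁ = 356.5 K.
Isothermal, so P V is constant: T₂ = T₁; P₂ = P₁·(V₁/V₂) = 8.987 atm.

P₂ ≈ 8.99 atm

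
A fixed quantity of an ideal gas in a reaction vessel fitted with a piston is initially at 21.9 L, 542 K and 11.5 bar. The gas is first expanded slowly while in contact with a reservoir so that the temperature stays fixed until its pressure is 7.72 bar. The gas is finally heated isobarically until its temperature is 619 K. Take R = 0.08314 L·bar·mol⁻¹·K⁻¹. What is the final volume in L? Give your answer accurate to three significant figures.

Isothermal, so P V is constant: T₂ = T₁; V₂ = V₁·(P₁/P₂) = 32.62 L.
P constant ⇒ V ∝ T: P₃ = P₂; V₃ = V₂·(T₃/T₂) = 37.26 L.

V₃ ≈ 37.3 L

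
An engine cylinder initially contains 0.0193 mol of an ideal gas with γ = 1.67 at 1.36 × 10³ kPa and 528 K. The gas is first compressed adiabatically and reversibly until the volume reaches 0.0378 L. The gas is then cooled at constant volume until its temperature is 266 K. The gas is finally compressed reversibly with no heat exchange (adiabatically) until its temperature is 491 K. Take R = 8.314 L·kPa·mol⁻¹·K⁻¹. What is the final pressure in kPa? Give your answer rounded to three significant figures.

P₄ ≈ 5.20e+03 kPa

From PV = nRT: V₁ = nRT₁/P₁ = 0.06230 L.
Adiabatic (γ = 1.67), T V^(γ−1) and P V^γ constant: T₂ = T₁·(V₁/V₂)^(γ−1) = 737.9 K; P₂ = P₁·(V₁/V₂)^γ = 3132 kPa.
V constant ⇒ P ∝ T: V₃ = V₂; P₃ = P₂·(T₃/T₂) = 1129 kPa.
Adiabatic (γ = 1.67), T V^(γ−1) and P V^γ constant: P₄ = P₃·(T₄/T₃)^(γ/(γ−1)) = 5203 kPa; V₄ = V₃·(T₃/T₄)^(1/(γ−1)) = 0.01514 L.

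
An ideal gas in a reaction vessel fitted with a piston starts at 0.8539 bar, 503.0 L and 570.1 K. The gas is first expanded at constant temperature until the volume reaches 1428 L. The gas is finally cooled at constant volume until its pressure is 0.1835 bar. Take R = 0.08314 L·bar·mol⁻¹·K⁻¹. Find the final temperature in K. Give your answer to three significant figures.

Isothermal, so P V is constant: T₂ = T₁; P₂ = P₁·(V₁/V₂) = 0.3008 bar.
Isochoric, so P/T is constant: V₃ = V₂; T₃ = T₂·(P₃/P₂) = 347.8 K.

T₃ ≈ 348 K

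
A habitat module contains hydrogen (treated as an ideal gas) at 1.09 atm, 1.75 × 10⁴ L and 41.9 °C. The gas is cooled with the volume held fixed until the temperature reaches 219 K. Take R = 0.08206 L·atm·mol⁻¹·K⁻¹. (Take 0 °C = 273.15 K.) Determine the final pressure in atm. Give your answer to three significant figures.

P₂ ≈ 0.758 atm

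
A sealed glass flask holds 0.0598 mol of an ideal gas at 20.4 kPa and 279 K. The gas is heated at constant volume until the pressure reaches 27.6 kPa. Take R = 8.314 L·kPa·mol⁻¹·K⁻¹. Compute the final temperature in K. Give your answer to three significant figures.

From PV = nRT: V₁ = nRT₁/P₁ = 6.800 L.
V constant ⇒ P ∝ T: V₂ = V₁; T₂ = T₁·(P₂/P₁) = 377.5 K.

T₂ ≈ 377 K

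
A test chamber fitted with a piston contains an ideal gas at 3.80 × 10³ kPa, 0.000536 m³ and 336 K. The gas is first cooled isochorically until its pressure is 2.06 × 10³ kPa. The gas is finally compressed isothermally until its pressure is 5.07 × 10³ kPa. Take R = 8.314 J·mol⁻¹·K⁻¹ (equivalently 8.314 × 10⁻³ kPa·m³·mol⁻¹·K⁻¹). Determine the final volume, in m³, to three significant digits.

Isochoric, so P/T is constant: V₂ = V₁; T₂ = T₁·(P₂/P₁) = 182.1 K.
T constant ⇒ Boyle's law P V = const: T₃ = T₂; V₃ = V₂·(P₂/P₃) = 0.0002178 m³.

V₃ ≈ 0.000218 m³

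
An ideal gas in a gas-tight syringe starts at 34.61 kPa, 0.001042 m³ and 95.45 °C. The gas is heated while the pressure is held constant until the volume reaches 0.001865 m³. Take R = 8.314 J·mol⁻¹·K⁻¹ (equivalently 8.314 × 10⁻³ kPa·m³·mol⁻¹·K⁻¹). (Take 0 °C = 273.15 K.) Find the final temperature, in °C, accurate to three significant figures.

T₂ ≈ 387 °C

Convert: T₁ = 368.6 K.
Isobaric, so V/T is constant: P₂ = P₁; T₂ = T₁·(V₂/V₁) = 659.7 K.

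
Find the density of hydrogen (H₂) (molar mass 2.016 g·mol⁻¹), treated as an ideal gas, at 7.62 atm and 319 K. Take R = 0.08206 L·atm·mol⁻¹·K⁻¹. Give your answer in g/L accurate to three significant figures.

ρ = PM/(RT) = (7.62 × 2.016) / (0.08206 × 319.0)

ρ ≈ 0.587 g/L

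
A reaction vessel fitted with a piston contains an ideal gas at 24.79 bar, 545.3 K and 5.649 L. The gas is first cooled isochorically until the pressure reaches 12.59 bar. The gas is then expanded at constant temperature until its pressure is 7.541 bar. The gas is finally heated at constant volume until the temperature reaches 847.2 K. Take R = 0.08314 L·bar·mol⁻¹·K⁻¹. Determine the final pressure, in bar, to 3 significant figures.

P₄ ≈ 23.1 bar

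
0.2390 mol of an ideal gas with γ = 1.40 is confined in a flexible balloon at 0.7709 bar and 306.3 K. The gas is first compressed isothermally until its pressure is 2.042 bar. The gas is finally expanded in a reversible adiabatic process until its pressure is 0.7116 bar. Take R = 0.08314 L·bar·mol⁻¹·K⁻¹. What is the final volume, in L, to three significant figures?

From PV = nRT: V₁ = nRT₁/P₁ = 7.895 L.
T constant ⇒ Boyle's law P V = const: T₂ = T₁; V₂ = V₁·(P₁/P₂) = 2.981 L.
Reversible adiabatic, γ = 1.40: T₃ = T₂·(P₃/P₂)^((γ−1)/γ) = 226.6 K; V₃ = V₂·(P₂/P₃)^(1/γ) = 6.329 L.

V₃ ≈ 6.33 L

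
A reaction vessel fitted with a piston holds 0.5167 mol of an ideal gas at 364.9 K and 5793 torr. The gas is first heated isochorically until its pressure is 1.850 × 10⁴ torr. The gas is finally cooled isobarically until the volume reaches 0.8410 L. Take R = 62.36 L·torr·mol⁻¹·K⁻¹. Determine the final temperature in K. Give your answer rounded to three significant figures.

T₃ ≈ 483 K

From PV = nRT: V₁ = nRT₁/P₁ = 2.030 L.
V constant ⇒ P ∝ T: V₂ = V₁; T₂ = T₁·(P₂/P₁) = 1165 K.
P constant ⇒ V ∝ T: P₃ = P₂; T₃ = T₂·(V₃/V₂) = 482.9 K.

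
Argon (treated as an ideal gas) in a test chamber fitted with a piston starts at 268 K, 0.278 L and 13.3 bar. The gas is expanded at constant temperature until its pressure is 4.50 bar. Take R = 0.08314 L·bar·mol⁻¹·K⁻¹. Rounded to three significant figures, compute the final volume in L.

V₂ ≈ 0.822 L

T constant ⇒ Boyle's law P V = const: T₂ = T₁; V₂ = V₁·(P₁/P₂) = 0.8216 L.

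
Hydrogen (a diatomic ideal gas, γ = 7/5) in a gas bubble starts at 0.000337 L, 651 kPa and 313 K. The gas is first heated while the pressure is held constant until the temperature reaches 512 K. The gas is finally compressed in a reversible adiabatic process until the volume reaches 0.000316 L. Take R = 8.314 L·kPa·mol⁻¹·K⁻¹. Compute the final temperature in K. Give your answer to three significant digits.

P constant ⇒ V ∝ T: P₂ = P₁; V₂ = V₁·(T₂/T₁) = 0.0005513 L.
Adiabatic (γ = 7/5), T V^(γ−1) and P V^γ constant: T₃ = T₂·(V₂/V₃)^(γ−1) = 639.6 K; P₃ = P₂·(V₂/V₃)^γ = 1419 kPa.

T₃ ≈ 640 K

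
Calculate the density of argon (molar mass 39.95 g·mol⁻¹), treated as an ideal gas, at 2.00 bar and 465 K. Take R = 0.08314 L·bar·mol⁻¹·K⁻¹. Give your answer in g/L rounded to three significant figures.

ρ ≈ 2.07 g/L

ρ = PM/(RT) = (2.00 × 39.95) / (0.08314 × 465.0)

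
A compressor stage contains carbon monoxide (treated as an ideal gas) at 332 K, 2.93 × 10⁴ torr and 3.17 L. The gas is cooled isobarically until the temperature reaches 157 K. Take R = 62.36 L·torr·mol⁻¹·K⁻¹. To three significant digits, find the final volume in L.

Isobaric, so V/T is constant: P₂ = P₁; V₂ = V₁·(T₂/T₁) = 1.499 L.

V₂ ≈ 1.50 L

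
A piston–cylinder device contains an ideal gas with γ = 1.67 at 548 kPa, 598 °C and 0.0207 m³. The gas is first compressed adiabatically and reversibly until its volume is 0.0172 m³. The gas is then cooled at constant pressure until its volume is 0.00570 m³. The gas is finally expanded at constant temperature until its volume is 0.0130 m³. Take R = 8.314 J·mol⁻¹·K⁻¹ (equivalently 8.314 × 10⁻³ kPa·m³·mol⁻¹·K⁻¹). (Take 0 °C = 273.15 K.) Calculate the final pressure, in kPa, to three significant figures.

Convert: T₁ = 871.1 K.
Reversible adiabatic, γ = 1.67: T₂ = T₁·(V₁/V₂)^(γ−1) = 986.3 K; P₂ = P₁·(V₁/V₂)^γ = 746.7 kPa.
Isobaric, so V/T is constant: P₃ = P₂; T₃ = T₂·(V₃/V₂) = 326.8 K.
Isothermal, so P V is constant: T₄ = T₃; P₄ = P₃·(V₃/V₄) = 327.4 kPa.

P₄ ≈ 327 kPa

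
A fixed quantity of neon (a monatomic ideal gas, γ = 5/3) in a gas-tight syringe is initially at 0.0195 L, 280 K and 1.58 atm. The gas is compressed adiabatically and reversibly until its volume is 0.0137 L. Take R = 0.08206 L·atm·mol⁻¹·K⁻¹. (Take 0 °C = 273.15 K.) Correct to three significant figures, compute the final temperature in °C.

T₂ ≈ 81.1 °C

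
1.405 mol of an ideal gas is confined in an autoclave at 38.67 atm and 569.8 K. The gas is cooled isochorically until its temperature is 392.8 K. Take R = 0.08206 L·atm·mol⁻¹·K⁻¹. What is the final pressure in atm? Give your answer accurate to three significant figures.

P₂ ≈ 26.7 atm

From PV = nRT: V₁ = nRT₁/P₁ = 1.699 L.
V constant ⇒ P ∝ T: V₂ = V₁; P₂ = P₁·(T₂/T₁) = 26.66 atm.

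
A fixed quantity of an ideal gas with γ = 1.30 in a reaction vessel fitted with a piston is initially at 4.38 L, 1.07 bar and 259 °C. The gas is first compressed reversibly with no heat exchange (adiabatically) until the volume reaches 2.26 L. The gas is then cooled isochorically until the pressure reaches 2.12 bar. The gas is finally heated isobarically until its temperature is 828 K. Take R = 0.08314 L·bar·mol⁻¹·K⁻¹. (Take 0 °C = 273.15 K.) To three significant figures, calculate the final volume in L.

Convert: T₁ = 532.1 K.
Adiabatic (γ = 1.30), T V^(γ−1) and P V^γ constant: T₂ = T₁·(V₁/V₂)^(γ−1) = 649.0 K; P₂ = P₁·(V₁/V₂)^γ = 2.529 bar.
V constant ⇒ P ∝ T: V₃ = V₂; T₃ = T₂·(P₃/P₂) = 544.0 K.
Isobaric, so V/T is constant: P₄ = P₃; V₄ = V₃·(T₄/T₃) = 3.440 L.

V₄ ≈ 3.44 L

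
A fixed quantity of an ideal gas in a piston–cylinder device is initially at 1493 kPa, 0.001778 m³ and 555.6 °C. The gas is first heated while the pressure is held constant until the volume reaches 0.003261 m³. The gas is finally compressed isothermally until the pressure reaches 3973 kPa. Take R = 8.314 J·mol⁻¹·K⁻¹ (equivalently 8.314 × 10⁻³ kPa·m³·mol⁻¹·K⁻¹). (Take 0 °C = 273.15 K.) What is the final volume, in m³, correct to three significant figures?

Convert: T₁ = 828.8 K.
Isobaric, so V/T is constant: P₂ = P₁; T₂ = T₁·(V₂/V₁) = 1520 K.
Isothermal, so P V is constant: T₃ = T₂; V₃ = V₂·(P₂/P₃) = 0.001225 m³.

V₃ ≈ 0.00123 m³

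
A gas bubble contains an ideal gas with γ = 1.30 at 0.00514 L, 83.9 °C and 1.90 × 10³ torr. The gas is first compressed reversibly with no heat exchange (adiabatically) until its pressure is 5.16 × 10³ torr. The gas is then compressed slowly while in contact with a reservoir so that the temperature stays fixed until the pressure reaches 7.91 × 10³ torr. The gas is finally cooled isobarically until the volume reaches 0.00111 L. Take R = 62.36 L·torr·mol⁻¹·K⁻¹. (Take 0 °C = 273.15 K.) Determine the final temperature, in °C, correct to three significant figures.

T₄ ≈ 47.9 °C

Convert: T₁ = 357.0 K.
Adiabatic (γ = 1.30), T V^(γ−1) and P V^γ constant: T₂ = T₁·(P₂/P₁)^((γ−1)/γ) = 449.6 K; V₂ = V₁·(P₁/P₂)^(1/γ) = 0.002383 L.
Isothermal, so P V is constant: T₃ = T₂; V₃ = V₂·(P₂/P₃) = 0.001555 L.
P constant ⇒ V ∝ T: P₄ = P₃; T₄ = T₃·(V₄/V₃) = 321.0 K.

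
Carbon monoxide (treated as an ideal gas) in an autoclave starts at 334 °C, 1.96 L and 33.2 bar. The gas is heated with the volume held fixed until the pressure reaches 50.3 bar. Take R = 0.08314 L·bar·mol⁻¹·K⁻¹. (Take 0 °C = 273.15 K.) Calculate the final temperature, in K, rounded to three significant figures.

T₂ ≈ 920 K

Convert: T₁ = 607.1 K.
Isochoric, so P/T is constant: V₂ = V₁; T₂ = T₁·(P₂/P₁) = 919.9 K.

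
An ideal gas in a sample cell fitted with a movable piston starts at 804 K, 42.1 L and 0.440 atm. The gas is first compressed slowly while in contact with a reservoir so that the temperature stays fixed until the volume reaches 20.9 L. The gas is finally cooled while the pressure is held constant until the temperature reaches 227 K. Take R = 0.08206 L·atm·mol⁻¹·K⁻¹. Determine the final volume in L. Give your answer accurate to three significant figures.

V₃ ≈ 5.90 L

T constant ⇒ Boyle's law P V = const: T₂ = T₁; P₂ = P₁·(V₁/V₂) = 0.8863 atm.
P constant ⇒ V ∝ T: P₃ = P₂; V₃ = V₂·(T₃/T₂) = 5.901 L.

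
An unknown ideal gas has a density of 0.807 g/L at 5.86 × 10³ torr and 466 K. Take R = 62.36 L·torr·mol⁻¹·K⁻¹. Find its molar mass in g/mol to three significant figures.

M ≈ 4.00 g/mol

ρ = PM/(RT) ⇒ M = ρRT/P = (0.807 × 62.36 × 466.0) / 5.86e+03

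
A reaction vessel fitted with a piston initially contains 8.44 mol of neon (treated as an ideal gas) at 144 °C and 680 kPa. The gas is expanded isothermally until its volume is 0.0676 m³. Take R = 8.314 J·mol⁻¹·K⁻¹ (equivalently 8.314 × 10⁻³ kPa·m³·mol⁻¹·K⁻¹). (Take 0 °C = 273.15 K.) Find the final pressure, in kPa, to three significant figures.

P₂ ≈ 433 kPa

Convert: T₁ = 417.1 K.
From PV = nRT: V₁ = nRT₁/P₁ = 0.04305 m³.
T constant ⇒ Boyle's law P V = const: T₂ = T₁; P₂ = P₁·(V₁/V₂) = 433.0 kPa.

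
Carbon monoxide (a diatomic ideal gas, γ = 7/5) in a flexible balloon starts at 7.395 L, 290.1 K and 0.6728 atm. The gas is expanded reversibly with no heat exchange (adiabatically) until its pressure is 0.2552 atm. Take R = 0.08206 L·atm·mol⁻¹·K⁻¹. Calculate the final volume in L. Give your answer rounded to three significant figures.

Reversible adiabatic, γ = 7/5: T₂ = T₁·(P₂/P₁)^((γ−1)/γ) = 219.9 K; V₂ = V₁·(P₁/P₂)^(1/γ) = 14.78 L.

V₂ ≈ 14.8 L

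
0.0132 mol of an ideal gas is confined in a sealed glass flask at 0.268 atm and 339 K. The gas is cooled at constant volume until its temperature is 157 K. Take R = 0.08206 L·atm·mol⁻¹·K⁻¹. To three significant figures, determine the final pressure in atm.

P₂ ≈ 0.124 atm

From PV = nRT: V₁ = nRT₁/P₁ = 1.370 L.
V constant ⇒ P ∝ T: V₂ = V₁; P₂ = P₁·(T₂/T₁) = 0.1241 atm.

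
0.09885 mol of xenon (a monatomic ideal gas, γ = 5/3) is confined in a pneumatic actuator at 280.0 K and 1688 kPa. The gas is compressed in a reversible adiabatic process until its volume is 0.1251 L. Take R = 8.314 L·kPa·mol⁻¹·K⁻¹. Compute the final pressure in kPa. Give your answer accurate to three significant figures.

P₂ ≈ 1.95e+03 kPa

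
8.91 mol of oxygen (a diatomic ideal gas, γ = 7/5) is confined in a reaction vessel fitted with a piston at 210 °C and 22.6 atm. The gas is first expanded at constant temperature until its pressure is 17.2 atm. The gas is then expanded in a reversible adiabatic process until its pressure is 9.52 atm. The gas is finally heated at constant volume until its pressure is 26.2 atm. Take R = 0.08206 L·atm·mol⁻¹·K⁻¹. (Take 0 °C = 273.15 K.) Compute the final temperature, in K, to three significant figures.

T₄ ≈ 1.12e+03 K

Convert: T₁ = 483.1 K.
From PV = nRT: V₁ = nRT₁/P₁ = 15.63 L.
Isothermal, so P V is constant: T₂ = T₁; V₂ = V₁·(P₁/P₂) = 20.54 L.
Reversible adiabatic, γ = 7/5: T₃ = T₂·(P₃/P₂)^((γ−1)/γ) = 408.0 K; V₃ = V₂·(P₂/P₃)^(1/γ) = 31.34 L.
V constant ⇒ P ∝ T: V₄ = V₃; T₄ = T₃·(P₄/P₃) = 1123 K.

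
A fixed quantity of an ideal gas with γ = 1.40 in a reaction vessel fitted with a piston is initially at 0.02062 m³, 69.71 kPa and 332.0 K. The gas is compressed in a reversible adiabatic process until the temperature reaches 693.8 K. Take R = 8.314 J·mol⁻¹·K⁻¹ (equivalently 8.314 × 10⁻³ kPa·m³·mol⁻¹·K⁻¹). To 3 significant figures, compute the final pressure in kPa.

P₂ ≈ 920 kPa

Adiabatic (γ = 1.40), T V^(γ−1) and P V^γ constant: P₂ = P₁·(T₂/T₁)^(γ/(γ−1)) = 919.7 kPa; V₂ = V₁·(T₁/T₂)^(1/(γ−1)) = 0.003266 m³.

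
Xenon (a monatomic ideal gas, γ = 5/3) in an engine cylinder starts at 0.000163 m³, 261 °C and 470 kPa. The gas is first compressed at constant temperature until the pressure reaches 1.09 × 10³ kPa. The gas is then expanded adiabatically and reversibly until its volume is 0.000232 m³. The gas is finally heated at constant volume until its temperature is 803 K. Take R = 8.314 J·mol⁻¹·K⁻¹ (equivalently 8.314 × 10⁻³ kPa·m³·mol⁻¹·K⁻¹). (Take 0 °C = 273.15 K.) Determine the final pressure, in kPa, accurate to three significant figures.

P₄ ≈ 496 kPa

Convert: T₁ = 534.1 K.
T constant ⇒ Boyle's law P V = const: T₂ = T₁; V₂ = V₁·(P₁/P₂) = 7.028e-05 m³.
Adiabatic (γ = 5/3), T V^(γ−1) and P V^γ constant: T₃ = T₂·(V₂/V₃)^(γ−1) = 240.9 K; P₃ = P₂·(V₂/V₃)^γ = 149.0 kPa.
V constant ⇒ P ∝ T: V₄ = V₃; P₄ = P₃·(T₄/T₃) = 496.4 kPa.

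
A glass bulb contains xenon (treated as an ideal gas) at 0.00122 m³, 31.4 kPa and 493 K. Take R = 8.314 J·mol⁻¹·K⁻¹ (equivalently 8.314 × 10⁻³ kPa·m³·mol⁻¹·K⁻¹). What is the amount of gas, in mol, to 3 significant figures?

PV = nRT ⇒ n = PV/(RT) = (31.4 × 0.00122) / (8.314 × 10⁻³ × 493)

n ≈ 0.00935 mol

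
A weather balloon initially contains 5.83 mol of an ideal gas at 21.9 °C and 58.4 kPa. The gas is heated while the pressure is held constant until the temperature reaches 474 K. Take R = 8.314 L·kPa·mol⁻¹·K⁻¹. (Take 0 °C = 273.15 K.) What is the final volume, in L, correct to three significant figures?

V₂ ≈ 393 L

Convert: T₁ = 295.0 K.
From PV = nRT: V₁ = nRT₁/P₁ = 244.9 L.
P constant ⇒ V ∝ T: P₂ = P₁; V₂ = V₁·(T₂/T₁) = 393.4 L.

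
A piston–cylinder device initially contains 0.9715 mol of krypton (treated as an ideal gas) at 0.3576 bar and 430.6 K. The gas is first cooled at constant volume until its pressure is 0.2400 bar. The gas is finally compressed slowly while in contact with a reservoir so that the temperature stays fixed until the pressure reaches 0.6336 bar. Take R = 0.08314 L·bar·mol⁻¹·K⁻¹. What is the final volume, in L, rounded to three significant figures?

V₃ ≈ 36.8 L

From PV = nRT: V₁ = nRT₁/P₁ = 97.26 L.
Isochoric, so P/T is constant: V₂ = V₁; T₂ = T₁·(P₂/P₁) = 289.0 K.
Isothermal, so P V is constant: T₃ = T₂; V₃ = V₂·(P₂/P₃) = 36.84 L.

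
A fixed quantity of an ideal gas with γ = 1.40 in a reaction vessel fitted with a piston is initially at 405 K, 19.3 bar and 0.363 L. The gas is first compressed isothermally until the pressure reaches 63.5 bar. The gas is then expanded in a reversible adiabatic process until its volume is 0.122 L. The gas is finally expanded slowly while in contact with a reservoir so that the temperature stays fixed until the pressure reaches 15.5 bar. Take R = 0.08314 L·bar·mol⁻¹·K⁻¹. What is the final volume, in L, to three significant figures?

T constant ⇒ Boyle's law P V = const: T₂ = T₁; V₂ = V₁·(P₁/P₂) = 0.1103 L.
Adiabatic (γ = 1.40), T V^(γ−1) and P V^γ constant: T₃ = T₂·(V₂/V₃)^(γ−1) = 389.0 K; P₃ = P₂·(V₂/V₃)^γ = 55.16 bar.
T constant ⇒ Boyle's law P V = const: T₄ = T₃; V₄ = V₃·(P₃/P₄) = 0.4342 L.

V₄ ≈ 0.434 L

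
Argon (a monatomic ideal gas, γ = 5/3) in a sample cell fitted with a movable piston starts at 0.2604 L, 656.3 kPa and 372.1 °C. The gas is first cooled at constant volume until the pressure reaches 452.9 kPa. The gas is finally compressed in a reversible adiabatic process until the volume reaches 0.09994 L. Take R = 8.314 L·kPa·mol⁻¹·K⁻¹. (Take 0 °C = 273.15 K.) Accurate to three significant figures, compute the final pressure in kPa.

Convert: T₁ = 645.2 K.
Isochoric, so P/T is constant: V₂ = V₁; T₂ = T₁·(P₂/P₁) = 445.3 K.
Adiabatic (γ = 5/3), T V^(γ−1) and P V^γ constant: T₃ = T₂·(V₂/V₃)^(γ−1) = 843.1 K; P₃ = P₂·(V₂/V₃)^γ = 2234 kPa.

P₃ ≈ 2.23e+03 kPa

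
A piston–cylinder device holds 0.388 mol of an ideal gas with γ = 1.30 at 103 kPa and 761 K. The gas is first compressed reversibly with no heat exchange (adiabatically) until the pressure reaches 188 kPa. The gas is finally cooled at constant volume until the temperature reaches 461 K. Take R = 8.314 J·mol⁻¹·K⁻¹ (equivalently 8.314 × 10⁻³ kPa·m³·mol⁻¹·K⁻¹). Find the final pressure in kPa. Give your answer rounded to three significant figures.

P₃ ≈ 99.1 kPa

From PV = nRT: V₁ = nRT₁/P₁ = 0.02383 m³.
Reversible adiabatic, γ = 1.30: T₂ = T₁·(P₂/P₁)^((γ−1)/γ) = 874.4 K; V₂ = V₁·(P₁/P₂)^(1/γ) = 0.01500 m³.
Isochoric, so P/T is constant: V₃ = V₂; P₃ = P₂·(T₃/T₂) = 99.12 kPa.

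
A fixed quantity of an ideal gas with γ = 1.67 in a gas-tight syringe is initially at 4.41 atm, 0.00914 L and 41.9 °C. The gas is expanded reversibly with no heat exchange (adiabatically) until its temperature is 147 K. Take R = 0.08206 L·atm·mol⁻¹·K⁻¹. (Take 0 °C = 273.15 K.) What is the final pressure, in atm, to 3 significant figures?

Convert: T₁ = 315.0 K.
Adiabatic (γ = 1.67), T V^(γ−1) and P V^γ constant: P₂ = P₁·(T₂/T₁)^(γ/(γ−1)) = 0.6596 atm; V₂ = V₁·(T₁/T₂)^(1/(γ−1)) = 0.02851 L.

P₂ ≈ 0.660 atm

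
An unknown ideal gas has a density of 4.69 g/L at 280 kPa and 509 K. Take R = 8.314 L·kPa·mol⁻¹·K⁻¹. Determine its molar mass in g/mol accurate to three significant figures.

ρ = PM/(RT) ⇒ M = ρRT/P = (4.69 × 8.314 × 509.0) / 280

M ≈ 70.9 g/mol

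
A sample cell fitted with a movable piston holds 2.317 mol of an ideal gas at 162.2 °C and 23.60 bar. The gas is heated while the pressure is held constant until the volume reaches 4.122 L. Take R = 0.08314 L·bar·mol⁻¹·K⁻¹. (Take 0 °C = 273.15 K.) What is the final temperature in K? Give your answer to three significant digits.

T₂ ≈ 505 K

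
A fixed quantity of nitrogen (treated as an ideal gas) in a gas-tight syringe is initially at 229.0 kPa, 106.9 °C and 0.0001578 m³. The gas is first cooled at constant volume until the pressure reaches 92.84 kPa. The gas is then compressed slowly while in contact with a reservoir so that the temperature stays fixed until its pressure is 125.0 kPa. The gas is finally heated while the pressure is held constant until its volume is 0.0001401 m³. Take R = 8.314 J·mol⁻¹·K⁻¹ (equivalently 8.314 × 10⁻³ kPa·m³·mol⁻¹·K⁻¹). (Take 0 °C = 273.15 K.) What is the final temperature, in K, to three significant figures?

Convert: T₁ = 380.0 K.
Isochoric, so P/T is constant: V₂ = V₁; T₂ = T₁·(P₂/P₁) = 154.1 K.
T constant ⇒ Boyle's law P V = const: T₃ = T₂; V₃ = V₂·(P₂/P₃) = 0.0001172 m³.
P constant ⇒ V ∝ T: P₄ = P₃; T₄ = T₃·(V₄/V₃) = 184.2 K.

T₄ ≈ 184 K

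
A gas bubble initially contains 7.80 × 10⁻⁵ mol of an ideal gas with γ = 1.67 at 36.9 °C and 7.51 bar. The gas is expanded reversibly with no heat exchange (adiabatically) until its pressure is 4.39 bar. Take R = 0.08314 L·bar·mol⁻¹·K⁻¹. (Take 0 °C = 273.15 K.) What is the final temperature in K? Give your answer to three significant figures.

Convert: T₁ = 310.0 K.
From PV = nRT: V₁ = nRT₁/P₁ = 0.0002677 L.
Reversible adiabatic, γ = 1.67: T₂ = T₁·(P₂/P₁)^((γ−1)/γ) = 250.0 K; V₂ = V₁·(P₁/P₂)^(1/γ) = 0.0003693 L.

T₂ ≈ 250 K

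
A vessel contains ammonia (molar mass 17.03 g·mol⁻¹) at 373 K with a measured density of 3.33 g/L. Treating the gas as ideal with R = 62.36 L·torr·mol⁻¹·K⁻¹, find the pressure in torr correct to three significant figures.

ρ = PM/(RT) ⇒ P = ρRT/M = (3.33 × 62.36 × 373.0) / 17.03

P ≈ 4.55e+03 torr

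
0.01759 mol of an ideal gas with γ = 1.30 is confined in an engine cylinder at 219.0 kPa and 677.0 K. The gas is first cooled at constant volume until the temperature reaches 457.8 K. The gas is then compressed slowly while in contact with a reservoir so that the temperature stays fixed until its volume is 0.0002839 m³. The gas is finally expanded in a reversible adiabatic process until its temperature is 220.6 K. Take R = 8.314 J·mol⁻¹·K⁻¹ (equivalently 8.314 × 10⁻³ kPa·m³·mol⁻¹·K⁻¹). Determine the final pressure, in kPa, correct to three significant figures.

From PV = nRT: V₁ = nRT₁/P₁ = 0.0004521 m³.
Isochoric, so P/T is constant: V₂ = V₁; P₂ = P₁·(T₂/T₁) = 148.1 kPa.
Isothermal, so P V is constant: T₃ = T₂; P₃ = P₂·(V₂/V₃) = 235.8 kPa.
Reversible adiabatic, γ = 1.30: P₄ = P₃·(T₄/T₃)^(γ/(γ−1)) = 9.968 kPa; V₄ = V₃·(T₃/T₄)^(1/(γ−1)) = 0.003236 m³.

P₄ ≈ 9.97 kPa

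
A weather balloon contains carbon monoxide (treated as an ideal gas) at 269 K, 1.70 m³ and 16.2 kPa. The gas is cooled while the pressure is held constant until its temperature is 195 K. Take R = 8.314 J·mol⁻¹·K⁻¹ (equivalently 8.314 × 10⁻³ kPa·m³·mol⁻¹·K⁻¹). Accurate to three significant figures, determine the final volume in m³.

V₂ ≈ 1.23 m³

Isobaric, so V/T is constant: P₂ = P₁; V₂ = V₁·(T₂/T₁) = 1.232 m³.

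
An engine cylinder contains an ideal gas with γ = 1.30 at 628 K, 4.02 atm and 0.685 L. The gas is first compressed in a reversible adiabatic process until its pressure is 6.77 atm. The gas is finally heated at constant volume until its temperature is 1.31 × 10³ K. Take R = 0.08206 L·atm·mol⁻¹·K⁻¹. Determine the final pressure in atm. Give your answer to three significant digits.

Adiabatic (γ = 1.30), T V^(γ−1) and P V^γ constant: T₂ = T₁·(P₂/P₁)^((γ−1)/γ) = 708.3 K; V₂ = V₁·(P₁/P₂)^(1/γ) = 0.4587 L.
V constant ⇒ P ∝ T: V₃ = V₂; P₃ = P₂·(T₃/T₂) = 12.52 atm.

P₃ ≈ 12.5 atm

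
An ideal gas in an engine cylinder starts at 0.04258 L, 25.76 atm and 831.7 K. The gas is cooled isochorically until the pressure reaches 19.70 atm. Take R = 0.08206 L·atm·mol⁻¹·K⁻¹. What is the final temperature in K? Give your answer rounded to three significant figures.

Isochoric, so P/T is constant: V₂ = V₁; T₂ = T₁·(P₂/P₁) = 636.0 K.

T₂ ≈ 636 K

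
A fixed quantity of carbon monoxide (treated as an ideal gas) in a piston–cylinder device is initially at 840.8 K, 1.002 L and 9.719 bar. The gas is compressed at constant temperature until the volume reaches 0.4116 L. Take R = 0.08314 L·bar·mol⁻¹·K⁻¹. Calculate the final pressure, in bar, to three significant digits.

T constant ⇒ Boyle's law P V = const: T₂ = T₁; P₂ = P₁·(V₁/V₂) = 23.66 bar.

P₂ ≈ 23.7 bar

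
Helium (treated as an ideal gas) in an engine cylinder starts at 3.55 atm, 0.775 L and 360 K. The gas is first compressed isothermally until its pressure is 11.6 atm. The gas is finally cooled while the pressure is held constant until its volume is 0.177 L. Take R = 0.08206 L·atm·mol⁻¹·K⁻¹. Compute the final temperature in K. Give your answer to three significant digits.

T₃ ≈ 269 K

Isothermal, so P V is constant: T₂ = T₁; V₂ = V₁·(P₁/P₂) = 0.2372 L.
P constant ⇒ V ∝ T: P₃ = P₂; T₃ = T₂·(V₃/V₂) = 268.7 K.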